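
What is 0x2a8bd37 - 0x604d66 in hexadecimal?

0x2486fd1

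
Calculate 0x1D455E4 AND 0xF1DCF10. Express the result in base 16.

AND each hex digit independently (no carries):
  1&F=1, D&1=1, 4&D=4, 5&C=4, 5&F=5, E&1=0, 4&0=0

0x1144500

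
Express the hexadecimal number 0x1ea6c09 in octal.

0o172466011

Expand each hex digit to 4 bits: 1=0001 e=1110 a=1010 6=0110 c=1100 0=0000 9=1001.
Group the bits in threes: 001 111 010 100 110 110 000 001 001 → 172466011.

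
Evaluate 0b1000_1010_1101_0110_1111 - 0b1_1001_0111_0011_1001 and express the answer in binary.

0b1110001011000110110

Subtract column by column in base 2:
  1-1 → 0
  1-0 → 1
  1-0 → 1
  1-1 → 0
  0-1 → 1 (borrow)
  1-1-1 → 1 (borrow)
  1-0-1 → 0
  0-0 → 0
  1-1 → 0
  0-1 → 1 (borrow)
  1-1-1 → 1 (borrow)
  1-0-1 → 0
  0-1 → 1 (borrow)
  1-0-1 → 0
  0-0 → 0
  1-1 → 0
  0-1 → 1 (borrow)
  0-0-1 → 1 (borrow)
  0-0-1 → 1 (borrow)
  1-0-1 → 0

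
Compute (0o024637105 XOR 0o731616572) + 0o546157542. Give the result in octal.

0o1463201241

First 0o024637105 XOR 0o731616572 = 0o715021477.
Add column by column in base 8, right to left:
  7+2 = 1 carry 1
  7+4+1 = 4 carry 1
  4+5+1 = 2 carry 1
  1+7+1 = 1 carry 1
  2+5+1 = 0 carry 1
  0+1+1 = 2
  5+6 = 3 carry 1
  1+4+1 = 6
  7+5 = 4 carry 1
  final carry 1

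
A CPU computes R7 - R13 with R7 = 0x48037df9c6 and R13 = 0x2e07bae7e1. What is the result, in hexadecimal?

Subtract column by column in base 16:
  6-1 → 5
  c-e → e (borrow)
  9-7-1 → 1
  f-e → 1
  d-a → 3
  7-b → c (borrow)
  3-7-1 → b (borrow)
  0-0-1 → f (borrow)
  8-e-1 → 9 (borrow)
  4-2-1 → 1

0x19fbc311e5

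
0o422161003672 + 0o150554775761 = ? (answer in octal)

0o572736001653

Add column by column in base 8, right to left:
  2+1 = 3
  7+6 = 5 carry 1
  6+7+1 = 6 carry 1
  3+5+1 = 1 carry 1
  0+7+1 = 0 carry 1
  0+7+1 = 0 carry 1
  1+4+1 = 6
  6+5 = 3 carry 1
  1+5+1 = 7
  2+0 = 2
  2+5 = 7
  4+1 = 5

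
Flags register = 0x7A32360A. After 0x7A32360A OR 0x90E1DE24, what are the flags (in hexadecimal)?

OR each hex digit independently (no carries):
  7|9=F, A|0=A, 3|E=F, 2|1=3, 3|D=F, 6|E=E, 0|2=2, A|4=E

0xFAF3FE2E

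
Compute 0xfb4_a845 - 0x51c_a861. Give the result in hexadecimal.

0xa97ffe4

Subtract column by column in base 16:
  5-1 → 4
  4-6 → e (borrow)
  8-8-1 → f (borrow)
  a-a-1 → f (borrow)
  4-c-1 → 7 (borrow)
  b-1-1 → 9
  f-5 → a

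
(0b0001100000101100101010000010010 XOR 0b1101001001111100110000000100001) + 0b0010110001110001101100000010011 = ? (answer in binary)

0b1111011011000010000110001000110

First 0b0001100000101100101010000010010 XOR 0b1101001001111100110000000100001 = 0b1100101001010000011010000110011.
Add column by column in base 2, right to left:
  1+1 = 0 carry 1
  1+1+1 = 1 carry 1
  0+0+1 = 1
  0+0 = 0
  1+1 = 0 carry 1
  1+0+1 = 0 carry 1
  0+0+1 = 1
  0+0 = 0
  0+0 = 0
  0+0 = 0
  1+0 = 1
  0+1 = 1
  1+1 = 0 carry 1
  1+0+1 = 0 carry 1
  0+1+1 = 0 carry 1
  0+1+1 = 0 carry 1
  0+0+1 = 1
  0+0 = 0
  0+0 = 0
  1+1 = 0 carry 1
  0+1+1 = 0 carry 1
  1+1+1 = 1 carry 1
  0+0+1 = 1
  0+0 = 0
  1+0 = 1
  0+1 = 1
  1+1 = 0 carry 1
  0+0+1 = 1
  0+1 = 1
  1+0 = 1
  1+0 = 1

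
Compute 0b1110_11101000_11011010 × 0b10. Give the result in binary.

0b111011101000110110100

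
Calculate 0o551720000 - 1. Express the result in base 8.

The trailing 4 digits are 0, so subtracting 1 borrows through: they become 7 and the next digit up decrements.

0o551717777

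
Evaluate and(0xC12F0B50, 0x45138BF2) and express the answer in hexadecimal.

AND each hex digit independently (no carries):
  C&4=4, 1&5=1, 2&1=0, F&3=3, 0&8=0, B&B=B, 5&F=5, 0&2=0

0x41030B50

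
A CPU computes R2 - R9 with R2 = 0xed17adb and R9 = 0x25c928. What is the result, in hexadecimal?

0xeabb1b3

Subtract column by column in base 16:
  b-8 → 3
  d-2 → b
  a-9 → 1
  7-c → b (borrow)
  1-5-1 → b (borrow)
  d-2-1 → a
  e-0 → e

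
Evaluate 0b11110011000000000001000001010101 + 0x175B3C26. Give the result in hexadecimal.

0b11110011000000000001000001010101 = 0xF3001055 in hexadecimal.
Add column by column in base 16, right to left:
  5+6 = B
  5+2 = 7
  0+C = C
  1+3 = 4
  0+B = B
  0+5 = 5
  3+7 = A
  F+1 = 0 carry 1
  final carry 1

0x10A5B4C7B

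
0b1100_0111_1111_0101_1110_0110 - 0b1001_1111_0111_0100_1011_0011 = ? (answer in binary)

Subtract column by column in base 2:
  0-1 → 1 (borrow)
  1-1-1 → 1 (borrow)
  1-0-1 → 0
  0-0 → 0
  0-1 → 1 (borrow)
  1-1-1 → 1 (borrow)
  1-0-1 → 0
  1-1 → 0
  1-0 → 1
  0-0 → 0
  1-1 → 0
  0-0 → 0
  1-1 → 0
  1-1 → 0
  1-1 → 0
  1-0 → 1
  1-1 → 0
  1-1 → 0
  1-1 → 0
  0-1 → 1 (borrow)
  0-1-1 → 0 (borrow)
  0-0-1 → 1 (borrow)
  1-0-1 → 0
  1-1 → 0

0b1010001000000100110011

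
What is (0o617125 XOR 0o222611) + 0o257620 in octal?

0o715554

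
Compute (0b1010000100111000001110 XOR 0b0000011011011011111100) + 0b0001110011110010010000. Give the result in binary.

0b1100010011010110000010

First 0b1010000100111000001110 XOR 0b0000011011011011111100 = 0b1010011111100011110010.
Add column by column in base 2, right to left:
  0+0 = 0
  1+0 = 1
  0+0 = 0
  0+0 = 0
  1+1 = 0 carry 1
  1+0+1 = 0 carry 1
  1+0+1 = 0 carry 1
  1+1+1 = 1 carry 1
  0+0+1 = 1
  0+0 = 0
  0+1 = 1
  1+1 = 0 carry 1
  1+1+1 = 1 carry 1
  1+1+1 = 1 carry 1
  1+0+1 = 0 carry 1
  1+0+1 = 0 carry 1
  1+1+1 = 1 carry 1
  0+1+1 = 0 carry 1
  0+1+1 = 0 carry 1
  1+0+1 = 0 carry 1
  0+0+1 = 1
  1+0 = 1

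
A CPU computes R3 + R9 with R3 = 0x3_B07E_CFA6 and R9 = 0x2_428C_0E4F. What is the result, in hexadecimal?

Add column by column in base 16, right to left:
  6+F = 5 carry 1
  A+4+1 = F
  F+E = D carry 1
  C+0+1 = D
  E+C = A carry 1
  7+8+1 = 0 carry 1
  0+2+1 = 3
  B+4 = F
  3+2 = 5

0x5F30ADDF5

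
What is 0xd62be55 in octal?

Expand each hex digit to 4 bits: d=1101 6=0110 2=0010 b=1011 e=1110 5=0101 5=0101.
Group the bits in threes: 001 101 011 000 101 011 111 001 010 101 → 1530537125.

0o1530537125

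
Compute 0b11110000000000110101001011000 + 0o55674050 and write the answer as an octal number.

0o3655761200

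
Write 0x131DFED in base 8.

0o114357755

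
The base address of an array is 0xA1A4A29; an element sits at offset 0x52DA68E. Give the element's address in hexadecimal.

0xF47F0B7

Add column by column in base 16, right to left:
  9+E = 7 carry 1
  2+8+1 = B
  A+6 = 0 carry 1
  4+A+1 = F
  A+D = 7 carry 1
  1+2+1 = 4
  A+5 = F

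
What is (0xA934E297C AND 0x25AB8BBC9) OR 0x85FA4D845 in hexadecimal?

0xA5FACF94D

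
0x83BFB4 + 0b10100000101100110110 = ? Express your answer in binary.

0x83BFB4 = 0b100000111011111110110100 in binary.
Add column by column in base 2, right to left:
  0+0 = 0
  0+1 = 1
  1+1 = 0 carry 1
  0+0+1 = 1
  1+1 = 0 carry 1
  1+1+1 = 1 carry 1
  0+0+1 = 1
  1+0 = 1
  1+1 = 0 carry 1
  1+1+1 = 1 carry 1
  1+0+1 = 0 carry 1
  1+1+1 = 1 carry 1
  1+0+1 = 0 carry 1
  1+0+1 = 0 carry 1
  0+0+1 = 1
  1+0 = 1
  1+0 = 1
  1+1 = 0 carry 1
  0+0+1 = 1
  0+1 = 1
  0+0 = 0
  0+0 = 0
  0+0 = 0
  1+0 = 1

0b100011011100101011101010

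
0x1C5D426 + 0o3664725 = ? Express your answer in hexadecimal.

0x1D53DFB

0o3664725 = 0xF69D5 in hexadecimal.
Add column by column in base 16, right to left:
  6+5 = B
  2+D = F
  4+9 = D
  D+6 = 3 carry 1
  5+F+1 = 5 carry 1
  C+0+1 = D
  1+0 = 1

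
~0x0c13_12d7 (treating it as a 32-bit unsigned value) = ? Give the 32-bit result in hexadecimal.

0xf3eced28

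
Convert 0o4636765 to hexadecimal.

Each octal digit is 3 bits: 4=100 6=110 3=011 6=110 7=111 6=110 5=101.
Group the bits into nibbles: 0001 0011 0011 1101 1111 0101 → 133DF5.

0x133DF5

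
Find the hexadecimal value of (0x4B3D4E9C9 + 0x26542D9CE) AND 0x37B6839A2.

0x319000182

Add column by column in base 16, right to left:
  9+E = 7 carry 1
  C+C+1 = 9 carry 1
  9+9+1 = 3 carry 1
  E+D+1 = C carry 1
  4+2+1 = 7
  D+4 = 1 carry 1
  3+5+1 = 9
  B+6 = 1 carry 1
  4+2+1 = 7
Sum = 0x71917C397; now AND with 0x37B6839A2:
  7&3=3, 1&7=1, 9&B=9, 1&6=0, 7&8=0, C&3=0, 3&9=1, 9&A=8, 7&2=2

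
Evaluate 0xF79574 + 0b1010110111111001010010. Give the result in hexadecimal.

0x12313C6

0b1010110111111001010010 = 0x2B7E52 in hexadecimal.
Add column by column in base 16, right to left:
  4+2 = 6
  7+5 = C
  5+E = 3 carry 1
  9+7+1 = 1 carry 1
  7+B+1 = 3 carry 1
  F+2+1 = 2 carry 1
  final carry 1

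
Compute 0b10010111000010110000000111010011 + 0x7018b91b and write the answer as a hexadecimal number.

0b10010111000010110000000111010011 = 0x970b01d3 in hexadecimal.
Add column by column in base 16, right to left:
  3+b = e
  d+1 = e
  1+9 = a
  0+b = b
  b+8 = 3 carry 1
  0+1+1 = 2
  7+0 = 7
  9+7 = 0 carry 1
  final carry 1

0x10723baee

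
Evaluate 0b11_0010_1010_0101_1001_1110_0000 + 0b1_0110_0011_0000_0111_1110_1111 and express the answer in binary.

0b100100011010110000111001111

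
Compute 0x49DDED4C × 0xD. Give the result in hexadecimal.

0x3C0450CDC

Multiply each base-16 digit by 13, carrying:
  C×13 = 156 → write C carry 9
  4×13+9 = 61 → write D carry 3
  D×13+3 = 172 → write C carry 10
  E×13+10 = 192 → write 0 carry 12
  D×13+12 = 181 → write 5 carry 11
  D×13+11 = 180 → write 4 carry 11
  9×13+11 = 128 → write 0 carry 8
  4×13+8 = 60 → write C carry 3
  remaining carry: 3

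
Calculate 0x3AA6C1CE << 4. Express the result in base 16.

Shifting left by 4 bits = 1 hex digit: append 1 zero.

0x3AA6C1CE0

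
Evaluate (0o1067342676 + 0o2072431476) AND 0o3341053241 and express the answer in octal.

Add column by column in base 8, right to left:
  6+6 = 4 carry 1
  7+7+1 = 7 carry 1
  6+4+1 = 3 carry 1
  2+1+1 = 4
  4+3 = 7
  3+4 = 7
  7+2 = 1 carry 1
  6+7+1 = 6 carry 1
  0+0+1 = 1
  1+2 = 3
Sum = 0o3161774374; now AND with 0o3341053241:
  3&3=3, 1&3=1, 6&4=4, 1&1=1, 7&0=0, 7&5=5, 4&3=0, 3&2=2, 7&4=4, 4&1=0

0o3141050240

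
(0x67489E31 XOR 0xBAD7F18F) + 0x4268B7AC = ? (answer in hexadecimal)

0x12008276A

First 0x67489E31 XOR 0xBAD7F18F = 0xDD9F6FBE.
Add column by column in base 16, right to left:
  E+C = A carry 1
  B+A+1 = 6 carry 1
  F+7+1 = 7 carry 1
  6+B+1 = 2 carry 1
  F+8+1 = 8 carry 1
  9+6+1 = 0 carry 1
  D+2+1 = 0 carry 1
  D+4+1 = 2 carry 1
  final carry 1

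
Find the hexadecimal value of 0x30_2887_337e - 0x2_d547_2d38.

0x2d53400646

Subtract column by column in base 16:
  e-8 → 6
  7-3 → 4
  3-d → 6 (borrow)
  3-2-1 → 0
  7-7 → 0
  8-4 → 4
  8-5 → 3
  2-d → 5 (borrow)
  0-2-1 → d (borrow)
  3-0-1 → 2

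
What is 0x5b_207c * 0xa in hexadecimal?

0x38f44d8

Multiply each base-16 digit by 10, carrying:
  c×10 = 120 → write 8 carry 7
  7×10+7 = 77 → write d carry 4
  0×10+4 = 4 → write 4
  2×10 = 20 → write 4 carry 1
  b×10+1 = 111 → write f carry 6
  5×10+6 = 56 → write 8 carry 3
  remaining carry: 3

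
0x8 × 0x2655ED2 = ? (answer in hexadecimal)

0x132AF690

Multiply each base-16 digit by 8, carrying:
  2×8 = 16 → write 0 carry 1
  D×8+1 = 105 → write 9 carry 6
  E×8+6 = 118 → write 6 carry 7
  5×8+7 = 47 → write F carry 2
  5×8+2 = 42 → write A carry 2
  6×8+2 = 50 → write 2 carry 3
  2×8+3 = 19 → write 3 carry 1
  remaining carry: 1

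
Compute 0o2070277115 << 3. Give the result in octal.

0o20702771150

Shifting left by 3 bits = 1 oct digit: append 1 zero.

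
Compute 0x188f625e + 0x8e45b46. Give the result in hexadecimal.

0x2173bda4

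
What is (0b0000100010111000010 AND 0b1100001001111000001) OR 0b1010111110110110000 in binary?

0b1010111110111110000

0b0000100010111000010 AND 0b1100001001111000001 = 0b0000000000111000000.
Then OR with 0b1010111110110110000.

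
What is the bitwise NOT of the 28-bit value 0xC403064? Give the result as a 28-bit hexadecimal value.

0x3BFCF9B

Each hex digit d becomes F−d:
  C→3, 4→B, 0→F, 3→C, 0→F, 6→9, 4→B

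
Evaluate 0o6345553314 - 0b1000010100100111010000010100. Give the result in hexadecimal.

0x2B4462B8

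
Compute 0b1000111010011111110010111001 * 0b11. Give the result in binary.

Multiply each base-2 digit by 3, carrying:
  1×3 = 3 → write 1 carry 1
  0×3+1 = 1 → write 1
  0×3 = 0 → write 0
  1×3 = 3 → write 1 carry 1
  1×3+1 = 4 → write 0 carry 2
  1×3+2 = 5 → write 1 carry 2
  0×3+2 = 2 → write 0 carry 1
  1×3+1 = 4 → write 0 carry 2
  0×3+2 = 2 → write 0 carry 1
  0×3+1 = 1 → write 1
  1×3 = 3 → write 1 carry 1
  1×3+1 = 4 → write 0 carry 2
  1×3+2 = 5 → write 1 carry 2
  1×3+2 = 5 → write 1 carry 2
  1×3+2 = 5 → write 1 carry 2
  1×3+2 = 5 → write 1 carry 2
  1×3+2 = 5 → write 1 carry 2
  0×3+2 = 2 → write 0 carry 1
  0×3+1 = 1 → write 1
  1×3 = 3 → write 1 carry 1
  0×3+1 = 1 → write 1
  1×3 = 3 → write 1 carry 1
  1×3+1 = 4 → write 0 carry 2
  1×3+2 = 5 → write 1 carry 2
  0×3+2 = 2 → write 0 carry 1
  0×3+1 = 1 → write 1
  0×3 = 0 → write 0
  1×3 = 3 → write 1 carry 1
  remaining carry: 1

0b11010101111011111011000101011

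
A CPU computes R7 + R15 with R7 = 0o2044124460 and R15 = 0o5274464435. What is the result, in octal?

0o7340611115

Add column by column in base 8, right to left:
  0+5 = 5
  6+3 = 1 carry 1
  4+4+1 = 1 carry 1
  4+4+1 = 1 carry 1
  2+6+1 = 1 carry 1
  1+4+1 = 6
  4+4 = 0 carry 1
  4+7+1 = 4 carry 1
  0+2+1 = 3
  2+5 = 7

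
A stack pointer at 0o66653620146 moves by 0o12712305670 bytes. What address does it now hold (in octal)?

0o101566126036

Add column by column in base 8, right to left:
  6+0 = 6
  4+7 = 3 carry 1
  1+6+1 = 0 carry 1
  0+5+1 = 6
  2+0 = 2
  6+3 = 1 carry 1
  3+2+1 = 6
  5+1 = 6
  6+7 = 5 carry 1
  6+2+1 = 1 carry 1
  6+1+1 = 0 carry 1
  final carry 1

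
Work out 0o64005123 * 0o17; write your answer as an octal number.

0o1414115335

Multiply each base-8 digit by 15, carrying:
  3×15 = 45 → write 5 carry 5
  2×15+5 = 35 → write 3 carry 4
  1×15+4 = 19 → write 3 carry 2
  5×15+2 = 77 → write 5 carry 9
  0×15+9 = 9 → write 1 carry 1
  0×15+1 = 1 → write 1
  4×15 = 60 → write 4 carry 7
  6×15+7 = 97 → write 1 carry 12
  remaining carry: 14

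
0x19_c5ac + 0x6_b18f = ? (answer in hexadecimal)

Add column by column in base 16, right to left:
  c+f = b carry 1
  a+8+1 = 3 carry 1
  5+1+1 = 7
  c+b = 7 carry 1
  9+6+1 = 0 carry 1
  1+0+1 = 2

0x20773b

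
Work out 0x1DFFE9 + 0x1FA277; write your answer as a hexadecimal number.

0x3DA260

Add column by column in base 16, right to left:
  9+7 = 0 carry 1
  E+7+1 = 6 carry 1
  F+2+1 = 2 carry 1
  F+A+1 = A carry 1
  D+F+1 = D carry 1
  1+1+1 = 3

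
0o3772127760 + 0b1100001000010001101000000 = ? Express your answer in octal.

0o4133151460

0b1100001000010001101000000 = 0o141021500 in octal.
Add column by column in base 8, right to left:
  0+0 = 0
  6+0 = 6
  7+5 = 4 carry 1
  7+1+1 = 1 carry 1
  2+2+1 = 5
  1+0 = 1
  2+1 = 3
  7+4 = 3 carry 1
  7+1+1 = 1 carry 1
  3+0+1 = 4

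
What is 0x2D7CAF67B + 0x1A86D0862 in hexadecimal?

Add column by column in base 16, right to left:
  B+2 = D
  7+6 = D
  6+8 = E
  F+0 = F
  A+D = 7 carry 1
  C+6+1 = 3 carry 1
  7+8+1 = 0 carry 1
  D+A+1 = 8 carry 1
  2+1+1 = 4

0x48037FEDD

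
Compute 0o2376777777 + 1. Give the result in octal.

0o2377000000

The trailing 6 digits are 7 (max in base 8), so adding 1 cascades: they roll to 0 and the next digit up increments.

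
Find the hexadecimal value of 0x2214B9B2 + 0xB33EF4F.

Add column by column in base 16, right to left:
  2+F = 1 carry 1
  B+4+1 = 0 carry 1
  9+F+1 = 9 carry 1
  B+E+1 = A carry 1
  4+3+1 = 8
  1+3 = 4
  2+B = D
  2+0 = 2

0x2D48A901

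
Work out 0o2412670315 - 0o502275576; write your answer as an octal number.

Subtract column by column in base 8:
  5-6 → 7 (borrow)
  1-7-1 → 1 (borrow)
  3-5-1 → 5 (borrow)
  0-5-1 → 2 (borrow)
  7-7-1 → 7 (borrow)
  6-2-1 → 3
  2-2 → 0
  1-0 → 1
  4-5 → 7 (borrow)
  2-0-1 → 1

0o1710372517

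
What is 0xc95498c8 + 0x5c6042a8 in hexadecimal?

0x125b4db70

Add column by column in base 16, right to left:
  8+8 = 0 carry 1
  c+a+1 = 7 carry 1
  8+2+1 = b
  9+4 = d
  4+0 = 4
  5+6 = b
  9+c = 5 carry 1
  c+5+1 = 2 carry 1
  final carry 1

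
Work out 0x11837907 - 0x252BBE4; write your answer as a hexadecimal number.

0xF30BD23

Subtract column by column in base 16:
  7-4 → 3
  0-E → 2 (borrow)
  9-B-1 → D (borrow)
  7-B-1 → B (borrow)
  3-2-1 → 0
  8-5 → 3
  1-2 → F (borrow)
  1-0-1 → 0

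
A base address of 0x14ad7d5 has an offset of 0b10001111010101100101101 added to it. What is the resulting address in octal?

0x14ad7d5 = 0o122553725 in octal.
0b10001111010101100101101 = 0o21725455 in octal.
Add column by column in base 8, right to left:
  5+5 = 2 carry 1
  2+5+1 = 0 carry 1
  7+4+1 = 4 carry 1
  3+5+1 = 1 carry 1
  5+2+1 = 0 carry 1
  5+7+1 = 5 carry 1
  2+1+1 = 4
  2+2 = 4
  1+0 = 1

0o144501402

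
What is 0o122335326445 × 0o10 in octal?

0o1223353264450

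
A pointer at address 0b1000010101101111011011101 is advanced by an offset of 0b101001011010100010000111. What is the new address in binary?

0b1101100001000011101100100

Add column by column in base 2, right to left:
  1+1 = 0 carry 1
  0+1+1 = 0 carry 1
  1+1+1 = 1 carry 1
  1+0+1 = 0 carry 1
  1+0+1 = 0 carry 1
  0+0+1 = 1
  1+0 = 1
  1+1 = 0 carry 1
  0+0+1 = 1
  1+0 = 1
  1+0 = 1
  1+1 = 0 carry 1
  1+0+1 = 0 carry 1
  0+1+1 = 0 carry 1
  1+0+1 = 0 carry 1
  1+1+1 = 1 carry 1
  0+1+1 = 0 carry 1
  1+0+1 = 0 carry 1
  0+1+1 = 0 carry 1
  1+0+1 = 0 carry 1
  0+0+1 = 1
  0+1 = 1
  0+0 = 0
  0+1 = 1
  1+0 = 1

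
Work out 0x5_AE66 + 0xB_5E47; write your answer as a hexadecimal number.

0x110CAD

Add column by column in base 16, right to left:
  6+7 = D
  6+4 = A
  E+E = C carry 1
  A+5+1 = 0 carry 1
  5+B+1 = 1 carry 1
  final carry 1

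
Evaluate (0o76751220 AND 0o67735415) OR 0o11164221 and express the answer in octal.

0o76751220 AND 0o67735415 = 0o66711000.
Then OR with 0o11164221.

0o77775221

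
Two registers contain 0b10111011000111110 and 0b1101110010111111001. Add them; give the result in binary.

0b10000101110000110111

Add column by column in base 2, right to left:
  0+1 = 1
  1+0 = 1
  1+0 = 1
  1+1 = 0 carry 1
  1+1+1 = 1 carry 1
  1+1+1 = 1 carry 1
  0+1+1 = 0 carry 1
  0+1+1 = 0 carry 1
  0+1+1 = 0 carry 1
  1+0+1 = 0 carry 1
  1+1+1 = 1 carry 1
  0+0+1 = 1
  1+0 = 1
  1+1 = 0 carry 1
  1+1+1 = 1 carry 1
  0+1+1 = 0 carry 1
  1+0+1 = 0 carry 1
  0+1+1 = 0 carry 1
  0+1+1 = 0 carry 1
  final carry 1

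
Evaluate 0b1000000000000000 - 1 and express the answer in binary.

0b111111111111111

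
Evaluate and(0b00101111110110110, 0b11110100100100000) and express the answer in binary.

0b00100100100100000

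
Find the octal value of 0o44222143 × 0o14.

0o663332244

Multiply each base-8 digit by 12, carrying:
  3×12 = 36 → write 4 carry 4
  4×12+4 = 52 → write 4 carry 6
  1×12+6 = 18 → write 2 carry 2
  2×12+2 = 26 → write 2 carry 3
  2×12+3 = 27 → write 3 carry 3
  2×12+3 = 27 → write 3 carry 3
  4×12+3 = 51 → write 3 carry 6
  4×12+6 = 54 → write 6 carry 6
  remaining carry: 6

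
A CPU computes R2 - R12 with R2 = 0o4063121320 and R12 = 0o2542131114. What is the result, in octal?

Subtract column by column in base 8:
  0-4 → 4 (borrow)
  2-1-1 → 0
  3-1 → 2
  1-1 → 0
  2-3 → 7 (borrow)
  1-1-1 → 7 (borrow)
  3-2-1 → 0
  6-4 → 2
  0-5 → 3 (borrow)
  4-2-1 → 1

0o1320770204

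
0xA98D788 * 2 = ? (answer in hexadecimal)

Multiply each base-16 digit by 2, carrying:
  8×2 = 16 → write 0 carry 1
  8×2+1 = 17 → write 1 carry 1
  7×2+1 = 15 → write F
  D×2 = 26 → write A carry 1
  8×2+1 = 17 → write 1 carry 1
  9×2+1 = 19 → write 3 carry 1
  A×2+1 = 21 → write 5 carry 1
  remaining carry: 1

0x1531AF10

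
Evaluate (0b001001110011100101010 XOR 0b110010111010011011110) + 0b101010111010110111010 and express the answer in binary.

0b1100110000100110101110

First 0b001001110011100101010 XOR 0b110010111010011011110 = 0b111011001001111110100.
Add column by column in base 2, right to left:
  0+0 = 0
  0+1 = 1
  1+0 = 1
  0+1 = 1
  1+1 = 0 carry 1
  1+1+1 = 1 carry 1
  1+0+1 = 0 carry 1
  1+1+1 = 1 carry 1
  1+1+1 = 1 carry 1
  1+0+1 = 0 carry 1
  0+1+1 = 0 carry 1
  0+0+1 = 1
  1+1 = 0 carry 1
  0+1+1 = 0 carry 1
  0+1+1 = 0 carry 1
  1+0+1 = 0 carry 1
  1+1+1 = 1 carry 1
  0+0+1 = 1
  1+1 = 0 carry 1
  1+0+1 = 0 carry 1
  1+1+1 = 1 carry 1
  final carry 1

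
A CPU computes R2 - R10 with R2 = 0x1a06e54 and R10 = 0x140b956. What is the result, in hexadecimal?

0x5fb4fe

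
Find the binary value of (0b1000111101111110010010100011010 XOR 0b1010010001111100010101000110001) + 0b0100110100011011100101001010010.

0b111100000011101101100101111101

First 0b1000111101111110010010100011010 XOR 0b1010010001111100010101000110001 = 0b0010101100000010000111100101011.
Add column by column in base 2, right to left:
  1+0 = 1
  1+1 = 0 carry 1
  0+0+1 = 1
  1+0 = 1
  0+1 = 1
  1+0 = 1
  0+1 = 1
  0+0 = 0
  1+0 = 1
  1+1 = 0 carry 1
  1+0+1 = 0 carry 1
  1+1+1 = 1 carry 1
  0+0+1 = 1
  0+0 = 0
  0+1 = 1
  0+1 = 1
  1+1 = 0 carry 1
  0+0+1 = 1
  0+1 = 1
  0+1 = 1
  0+0 = 0
  0+0 = 0
  0+0 = 0
  1+1 = 0 carry 1
  1+0+1 = 0 carry 1
  0+1+1 = 0 carry 1
  1+1+1 = 1 carry 1
  0+0+1 = 1
  1+0 = 1
  0+1 = 1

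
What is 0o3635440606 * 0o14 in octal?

Multiply each base-8 digit by 12, carrying:
  6×12 = 72 → write 0 carry 9
  0×12+9 = 9 → write 1 carry 1
  6×12+1 = 73 → write 1 carry 9
  0×12+9 = 9 → write 1 carry 1
  4×12+1 = 49 → write 1 carry 6
  4×12+6 = 54 → write 6 carry 6
  5×12+6 = 66 → write 2 carry 8
  3×12+8 = 44 → write 4 carry 5
  6×12+5 = 77 → write 5 carry 9
  3×12+9 = 45 → write 5 carry 5
  remaining carry: 5

0o55542611110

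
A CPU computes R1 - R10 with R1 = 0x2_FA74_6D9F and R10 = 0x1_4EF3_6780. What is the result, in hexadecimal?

0x1AB81061F

Subtract column by column in base 16:
  F-0 → F
  9-8 → 1
  D-7 → 6
  6-6 → 0
  4-3 → 1
  7-F → 8 (borrow)
  A-E-1 → B (borrow)
  F-4-1 → A
  2-1 → 1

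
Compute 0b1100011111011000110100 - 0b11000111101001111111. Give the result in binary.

0b1001010111101110110101

Subtract column by column in base 2:
  0-1 → 1 (borrow)
  0-1-1 → 0 (borrow)
  1-1-1 → 1 (borrow)
  0-1-1 → 0 (borrow)
  1-1-1 → 1 (borrow)
  1-1-1 → 1 (borrow)
  0-1-1 → 0 (borrow)
  0-0-1 → 1 (borrow)
  0-0-1 → 1 (borrow)
  1-1-1 → 1 (borrow)
  1-0-1 → 0
  0-1 → 1 (borrow)
  1-1-1 → 1 (borrow)
  1-1-1 → 1 (borrow)
  1-1-1 → 1 (borrow)
  1-0-1 → 0
  1-0 → 1
  0-0 → 0
  0-1 → 1 (borrow)
  0-1-1 → 0 (borrow)
  1-0-1 → 0
  1-0 → 1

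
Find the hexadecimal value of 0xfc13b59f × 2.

0x1f8276b3e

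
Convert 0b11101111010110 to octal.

0o35726

Group the bits in threes: 011 101 111 010 110 → 35726.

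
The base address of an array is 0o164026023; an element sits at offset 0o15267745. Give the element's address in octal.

0o201315770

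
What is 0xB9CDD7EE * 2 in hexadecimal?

0x1739BAFDC

Multiply each base-16 digit by 2, carrying:
  E×2 = 28 → write C carry 1
  E×2+1 = 29 → write D carry 1
  7×2+1 = 15 → write F
  D×2 = 26 → write A carry 1
  D×2+1 = 27 → write B carry 1
  C×2+1 = 25 → write 9 carry 1
  9×2+1 = 19 → write 3 carry 1
  B×2+1 = 23 → write 7 carry 1
  remaining carry: 1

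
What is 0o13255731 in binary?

0b1011010101101111011001

Each octal digit is 3 bits: 1=001 3=011 2=010 5=101 5=101 7=111 3=011 1=001.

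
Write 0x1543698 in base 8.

0o125033230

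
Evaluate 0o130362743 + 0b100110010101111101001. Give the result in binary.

0b1011101010001000111001100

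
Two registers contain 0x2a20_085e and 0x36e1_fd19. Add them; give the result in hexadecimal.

0x61020577

Add column by column in base 16, right to left:
  e+9 = 7 carry 1
  5+1+1 = 7
  8+d = 5 carry 1
  0+f+1 = 0 carry 1
  0+1+1 = 2
  2+e = 0 carry 1
  a+6+1 = 1 carry 1
  2+3+1 = 6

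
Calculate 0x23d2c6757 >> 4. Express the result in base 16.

0x23d2c675

Shifting right by 4 bits = 1 hex digit: drop the last 1.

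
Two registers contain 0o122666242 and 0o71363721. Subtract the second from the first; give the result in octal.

0o31302321

Subtract column by column in base 8:
  2-1 → 1
  4-2 → 2
  2-7 → 3 (borrow)
  6-3-1 → 2
  6-6 → 0
  6-3 → 3
  2-1 → 1
  2-7 → 3 (borrow)
  1-0-1 → 0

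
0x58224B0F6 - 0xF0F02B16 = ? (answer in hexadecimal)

Subtract column by column in base 16:
  6-6 → 0
  F-1 → E
  0-B → 5 (borrow)
  B-2-1 → 8
  4-0 → 4
  2-F → 3 (borrow)
  2-0-1 → 1
  8-F → 9 (borrow)
  5-0-1 → 4

0x4913485E0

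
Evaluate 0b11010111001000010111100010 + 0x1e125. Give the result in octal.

0b11010111001000010111100010 = 0o327102742 in octal.
0x1e125 = 0o360445 in octal.
Add column by column in base 8, right to left:
  2+5 = 7
  4+4 = 0 carry 1
  7+4+1 = 4 carry 1
  2+0+1 = 3
  0+6 = 6
  1+3 = 4
  7+0 = 7
  2+0 = 2
  3+0 = 3

0o327463407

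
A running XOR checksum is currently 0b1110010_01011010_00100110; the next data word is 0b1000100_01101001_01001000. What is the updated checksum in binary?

XOR bit by bit (1 where the bits differ):
  11100100101101000100110
^ 10001000110100101001000
= 01101100011001101101110

0b01101100011001101101110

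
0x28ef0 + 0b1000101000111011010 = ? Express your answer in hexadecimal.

0b1000101000111011010 = 0x451da in hexadecimal.
Add column by column in base 16, right to left:
  0+a = a
  f+d = c carry 1
  e+1+1 = 0 carry 1
  8+5+1 = e
  2+4 = 6

0x6e0ca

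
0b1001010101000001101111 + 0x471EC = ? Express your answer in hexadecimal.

0x29C25B

0b1001010101000001101111 = 0x25506F in hexadecimal.
Add column by column in base 16, right to left:
  F+C = B carry 1
  6+E+1 = 5 carry 1
  0+1+1 = 2
  5+7 = C
  5+4 = 9
  2+0 = 2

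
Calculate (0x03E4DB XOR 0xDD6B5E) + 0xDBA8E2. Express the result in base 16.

First 0x03E4DB XOR 0xDD6B5E = 0xDE8F85.
Add column by column in base 16, right to left:
  5+2 = 7
  8+E = 6 carry 1
  F+8+1 = 8 carry 1
  8+A+1 = 3 carry 1
  E+B+1 = A carry 1
  D+D+1 = B carry 1
  final carry 1

0x1BA3867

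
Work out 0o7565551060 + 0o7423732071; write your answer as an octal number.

0o17211503151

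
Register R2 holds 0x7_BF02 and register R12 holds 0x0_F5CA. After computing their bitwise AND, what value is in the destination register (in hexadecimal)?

0x0B502

AND each hex digit independently (no carries):
  7&0=0, B&F=B, F&5=5, 0&C=0, 2&A=2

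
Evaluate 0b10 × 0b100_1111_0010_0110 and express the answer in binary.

0b1001111001001100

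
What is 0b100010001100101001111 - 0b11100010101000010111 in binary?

0b101110111100111000

Subtract column by column in base 2:
  1-1 → 0
  1-1 → 0
  1-1 → 0
  1-0 → 1
  0-1 → 1 (borrow)
  0-0-1 → 1 (borrow)
  1-0-1 → 0
  0-0 → 0
  1-0 → 1
  0-1 → 1 (borrow)
  0-0-1 → 1 (borrow)
  1-1-1 → 1 (borrow)
  1-0-1 → 0
  0-1 → 1 (borrow)
  0-0-1 → 1 (borrow)
  0-0-1 → 1 (borrow)
  1-0-1 → 0
  0-1 → 1 (borrow)
  0-1-1 → 0 (borrow)
  0-1-1 → 0 (borrow)
  1-0-1 → 0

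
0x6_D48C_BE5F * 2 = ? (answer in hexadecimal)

Multiply each base-16 digit by 2, carrying:
  F×2 = 30 → write E carry 1
  5×2+1 = 11 → write B
  E×2 = 28 → write C carry 1
  B×2+1 = 23 → write 7 carry 1
  C×2+1 = 25 → write 9 carry 1
  8×2+1 = 17 → write 1 carry 1
  4×2+1 = 9 → write 9
  D×2 = 26 → write A carry 1
  6×2+1 = 13 → write D

0xDA9197CBE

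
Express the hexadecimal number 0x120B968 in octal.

Expand each hex digit to 4 bits: 1=0001 2=0010 0=0000 B=1011 9=1001 6=0110 8=1000.
Group the bits in threes: 001 001 000 001 011 100 101 101 000 → 110134550.

0o110134550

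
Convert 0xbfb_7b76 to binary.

Expand each hex digit to 4 bits: b=1011 f=1111 b=1011 7=0111 b=1011 7=0111 6=0110.

0b1011111110110111101101110110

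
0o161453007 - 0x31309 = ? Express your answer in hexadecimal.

0x1C342FE

0o161453007 = 0x1C65607 in hexadecimal.
Subtract column by column in base 16:
  7-9 → E (borrow)
  0-0-1 → F (borrow)
  6-3-1 → 2
  5-1 → 4
  6-3 → 3
  C-0 → C
  1-0 → 1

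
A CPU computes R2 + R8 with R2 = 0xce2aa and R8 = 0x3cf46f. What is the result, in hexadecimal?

Add column by column in base 16, right to left:
  a+f = 9 carry 1
  a+6+1 = 1 carry 1
  2+4+1 = 7
  e+f = d carry 1
  c+c+1 = 9 carry 1
  0+3+1 = 4

0x49d719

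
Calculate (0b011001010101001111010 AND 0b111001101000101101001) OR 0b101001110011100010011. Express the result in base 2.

0b111001110011101111011

0b011001010101001111010 AND 0b111001101000101101001 = 0b011001000000001101000.
Then OR with 0b101001110011100010011.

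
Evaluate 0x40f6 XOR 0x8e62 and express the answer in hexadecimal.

XOR each hex digit independently (no carries):
  4^8=c, 0^e=e, f^6=9, 6^2=4

0xce94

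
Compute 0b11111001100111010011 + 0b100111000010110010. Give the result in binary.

0b100100000101010000101

Add column by column in base 2, right to left:
  1+0 = 1
  1+1 = 0 carry 1
  0+0+1 = 1
  0+0 = 0
  1+1 = 0 carry 1
  0+1+1 = 0 carry 1
  1+0+1 = 0 carry 1
  1+1+1 = 1 carry 1
  1+0+1 = 0 carry 1
  0+0+1 = 1
  0+0 = 0
  1+0 = 1
  1+1 = 0 carry 1
  0+1+1 = 0 carry 1
  0+1+1 = 0 carry 1
  1+0+1 = 0 carry 1
  1+0+1 = 0 carry 1
  1+1+1 = 1 carry 1
  1+0+1 = 0 carry 1
  1+0+1 = 0 carry 1
  final carry 1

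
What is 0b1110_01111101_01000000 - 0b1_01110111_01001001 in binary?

0b11010000010111110111

Subtract column by column in base 2:
  0-1 → 1 (borrow)
  0-0-1 → 1 (borrow)
  0-0-1 → 1 (borrow)
  0-1-1 → 0 (borrow)
  0-0-1 → 1 (borrow)
  0-0-1 → 1 (borrow)
  1-1-1 → 1 (borrow)
  0-0-1 → 1 (borrow)
  1-1-1 → 1 (borrow)
  0-1-1 → 0 (borrow)
  1-1-1 → 1 (borrow)
  1-0-1 → 0
  1-1 → 0
  1-1 → 0
  1-1 → 0
  0-0 → 0
  0-1 → 1 (borrow)
  1-0-1 → 0
  1-0 → 1
  1-0 → 1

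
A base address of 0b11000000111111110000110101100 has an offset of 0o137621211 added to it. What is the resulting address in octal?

0b11000000111111110000110101100 = 0o3007760654 in octal.
Add column by column in base 8, right to left:
  4+1 = 5
  5+1 = 6
  6+2 = 0 carry 1
  0+1+1 = 2
  6+2 = 0 carry 1
  7+6+1 = 6 carry 1
  7+7+1 = 7 carry 1
  0+3+1 = 4
  0+1 = 1
  3+0 = 3

0o3147602065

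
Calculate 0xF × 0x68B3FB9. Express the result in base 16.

Multiply each base-16 digit by 15, carrying:
  9×15 = 135 → write 7 carry 8
  B×15+8 = 173 → write D carry 10
  F×15+10 = 235 → write B carry 14
  3×15+14 = 59 → write B carry 3
  B×15+3 = 168 → write 8 carry 10
  8×15+10 = 130 → write 2 carry 8
  6×15+8 = 98 → write 2 carry 6
  remaining carry: 6

0x6228BBD7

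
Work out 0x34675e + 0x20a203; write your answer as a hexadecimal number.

Add column by column in base 16, right to left:
  e+3 = 1 carry 1
  5+0+1 = 6
  7+2 = 9
  6+a = 0 carry 1
  4+0+1 = 5
  3+2 = 5

0x550961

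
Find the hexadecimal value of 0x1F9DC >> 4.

Shifting right by 4 bits = 1 hex digit: drop the last 1.

0x1F9D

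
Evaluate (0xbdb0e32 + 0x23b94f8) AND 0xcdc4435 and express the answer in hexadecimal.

Add column by column in base 16, right to left:
  2+8 = a
  3+f = 2 carry 1
  e+4+1 = 3 carry 1
  0+9+1 = a
  b+b = 6 carry 1
  d+3+1 = 1 carry 1
  b+2+1 = e
Sum = 0xe16a32a; now AND with 0xcdc4435:
  e&c=c, 1&d=1, 6&c=4, a&4=0, 3&4=0, 2&3=2, a&5=0

0xc140020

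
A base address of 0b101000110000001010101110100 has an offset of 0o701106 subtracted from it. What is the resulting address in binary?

0b101000101001001001100101110

0o701106 = 0b111000001001000110 in binary.
Subtract column by column in base 2:
  0-0 → 0
  0-1 → 1 (borrow)
  1-1-1 → 1 (borrow)
  0-0-1 → 1 (borrow)
  1-0-1 → 0
  1-0 → 1
  1-1 → 0
  0-0 → 0
  1-0 → 1
  0-1 → 1 (borrow)
  1-0-1 → 0
  0-0 → 0
  1-0 → 1
  0-0 → 0
  0-0 → 0
  0-1 → 1 (borrow)
  0-1-1 → 0 (borrow)
  0-1-1 → 0 (borrow)
  0-0-1 → 1 (borrow)
  1-0-1 → 0
  1-0 → 1
  0-0 → 0
  0-0 → 0
  0-0 → 0
  1-0 → 1
  0-0 → 0
  1-0 → 1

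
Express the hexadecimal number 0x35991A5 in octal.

Expand each hex digit to 4 bits: 3=0011 5=0101 9=1001 9=1001 1=0001 A=1010 5=0101.
Group the bits in threes: 011 010 110 011 001 000 110 100 101 → 326310645.

0o326310645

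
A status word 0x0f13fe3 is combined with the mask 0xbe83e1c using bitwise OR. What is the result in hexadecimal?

OR each hex digit independently (no carries):
  0|b=b, f|e=f, 1|8=9, 3|3=3, f|e=f, e|1=f, 3|c=f

0xbf93fff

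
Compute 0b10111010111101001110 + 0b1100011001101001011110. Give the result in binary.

0b1111010100100110101100

Add column by column in base 2, right to left:
  0+0 = 0
  1+1 = 0 carry 1
  1+1+1 = 1 carry 1
  1+1+1 = 1 carry 1
  0+1+1 = 0 carry 1
  0+0+1 = 1
  1+1 = 0 carry 1
  0+0+1 = 1
  1+0 = 1
  1+1 = 0 carry 1
  1+0+1 = 0 carry 1
  1+1+1 = 1 carry 1
  0+1+1 = 0 carry 1
  1+0+1 = 0 carry 1
  0+0+1 = 1
  1+1 = 0 carry 1
  1+1+1 = 1 carry 1
  1+0+1 = 0 carry 1
  0+0+1 = 1
  1+0 = 1
  0+1 = 1
  0+1 = 1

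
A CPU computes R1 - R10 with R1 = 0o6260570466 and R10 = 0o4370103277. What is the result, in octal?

0o1670465167

Subtract column by column in base 8:
  6-7 → 7 (borrow)
  6-7-1 → 6 (borrow)
  4-2-1 → 1
  0-3 → 5 (borrow)
  7-0-1 → 6
  5-1 → 4
  0-0 → 0
  6-7 → 7 (borrow)
  2-3-1 → 6 (borrow)
  6-4-1 → 1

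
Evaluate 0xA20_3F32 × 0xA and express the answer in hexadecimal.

0x654277F4

Multiply each base-16 digit by 10, carrying:
  2×10 = 20 → write 4 carry 1
  3×10+1 = 31 → write F carry 1
  F×10+1 = 151 → write 7 carry 9
  3×10+9 = 39 → write 7 carry 2
  0×10+2 = 2 → write 2
  2×10 = 20 → write 4 carry 1
  A×10+1 = 101 → write 5 carry 6
  remaining carry: 6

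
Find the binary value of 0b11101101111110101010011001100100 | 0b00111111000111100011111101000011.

OR bit by bit (1 where either bit is 1):
  11101101111110101010011001100100
| 00111111000111100011111101000011
= 11111111111111101011111101100111

0b11111111111111101011111101100111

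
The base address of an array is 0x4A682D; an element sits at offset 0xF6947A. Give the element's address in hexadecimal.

Add column by column in base 16, right to left:
  D+A = 7 carry 1
  2+7+1 = A
  8+4 = C
  6+9 = F
  A+6 = 0 carry 1
  4+F+1 = 4 carry 1
  final carry 1

0x140FCA7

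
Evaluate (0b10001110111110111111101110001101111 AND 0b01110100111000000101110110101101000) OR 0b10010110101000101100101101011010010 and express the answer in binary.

0b10001110111110111111101110001101111 AND 0b01110100111000000101110110101101000 = 0b00000100111000000101100110001101000.
Then OR with 0b10010110101000101100101101011010010.

0b10010110111000101101101111011111010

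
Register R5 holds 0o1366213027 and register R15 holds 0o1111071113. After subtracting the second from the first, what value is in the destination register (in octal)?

Subtract column by column in base 8:
  7-3 → 4
  2-1 → 1
  0-1 → 7 (borrow)
  3-1-1 → 1
  1-7 → 2 (borrow)
  2-0-1 → 1
  6-1 → 5
  6-1 → 5
  3-1 → 2
  1-1 → 0

0o255121714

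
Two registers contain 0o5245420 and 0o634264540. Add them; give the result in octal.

0o641532160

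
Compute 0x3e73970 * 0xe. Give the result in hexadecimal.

0x36a52420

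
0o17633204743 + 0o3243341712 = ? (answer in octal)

Add column by column in base 8, right to left:
  3+2 = 5
  4+1 = 5
  7+7 = 6 carry 1
  4+1+1 = 6
  0+4 = 4
  2+3 = 5
  3+3 = 6
  3+4 = 7
  6+2 = 0 carry 1
  7+3+1 = 3 carry 1
  1+0+1 = 2

0o23076546655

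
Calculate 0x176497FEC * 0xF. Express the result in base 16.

0x15EE4E7ED4

Multiply each base-16 digit by 15, carrying:
  C×15 = 180 → write 4 carry 11
  E×15+11 = 221 → write D carry 13
  F×15+13 = 238 → write E carry 14
  7×15+14 = 119 → write 7 carry 7
  9×15+7 = 142 → write E carry 8
  4×15+8 = 68 → write 4 carry 4
  6×15+4 = 94 → write E carry 5
  7×15+5 = 110 → write E carry 6
  1×15+6 = 21 → write 5 carry 1
  remaining carry: 1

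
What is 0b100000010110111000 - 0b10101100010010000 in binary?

0b1010110100101000

Subtract column by column in base 2:
  0-0 → 0
  0-0 → 0
  0-0 → 0
  1-0 → 1
  1-1 → 0
  1-0 → 1
  0-0 → 0
  1-1 → 0
  1-0 → 1
  0-0 → 0
  1-0 → 1
  0-1 → 1 (borrow)
  0-1-1 → 0 (borrow)
  0-0-1 → 1 (borrow)
  0-1-1 → 0 (borrow)
  0-0-1 → 1 (borrow)
  0-1-1 → 0 (borrow)
  1-0-1 → 0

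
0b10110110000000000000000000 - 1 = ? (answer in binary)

The trailing 19 digits are 0, so subtracting 1 borrows through: they become 1 and the next digit up decrements.

0b10110101111111111111111111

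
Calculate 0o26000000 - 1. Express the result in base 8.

0o25777777

The trailing 6 digits are 0, so subtracting 1 borrows through: they become 7 and the next digit up decrements.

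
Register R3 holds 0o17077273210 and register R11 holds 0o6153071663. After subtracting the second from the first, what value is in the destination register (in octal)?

0o10724201325

Subtract column by column in base 8:
  0-3 → 5 (borrow)
  1-6-1 → 2 (borrow)
  2-6-1 → 3 (borrow)
  3-1-1 → 1
  7-7 → 0
  2-0 → 2
  7-3 → 4
  7-5 → 2
  0-1 → 7 (borrow)
  7-6-1 → 0
  1-0 → 1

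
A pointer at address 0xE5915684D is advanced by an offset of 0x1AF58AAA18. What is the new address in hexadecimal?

Add column by column in base 16, right to left:
  D+8 = 5 carry 1
  4+1+1 = 6
  8+A = 2 carry 1
  6+A+1 = 1 carry 1
  5+A+1 = 0 carry 1
  1+8+1 = A
  9+5 = E
  5+F = 4 carry 1
  E+A+1 = 9 carry 1
  0+1+1 = 2

0x294EA01265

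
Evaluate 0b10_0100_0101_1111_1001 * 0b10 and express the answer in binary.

Multiply each base-2 digit by 2, carrying:
  1×2 = 2 → write 0 carry 1
  0×2+1 = 1 → write 1
  0×2 = 0 → write 0
  1×2 = 2 → write 0 carry 1
  1×2+1 = 3 → write 1 carry 1
  1×2+1 = 3 → write 1 carry 1
  1×2+1 = 3 → write 1 carry 1
  1×2+1 = 3 → write 1 carry 1
  1×2+1 = 3 → write 1 carry 1
  0×2+1 = 1 → write 1
  1×2 = 2 → write 0 carry 1
  0×2+1 = 1 → write 1
  0×2 = 0 → write 0
  0×2 = 0 → write 0
  1×2 = 2 → write 0 carry 1
  0×2+1 = 1 → write 1
  0×2 = 0 → write 0
  1×2 = 2 → write 0 carry 1
  remaining carry: 1

0b1001000101111110010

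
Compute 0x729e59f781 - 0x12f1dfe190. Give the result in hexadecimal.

0x5fac7a15f1

Subtract column by column in base 16:
  1-0 → 1
  8-9 → f (borrow)
  7-1-1 → 5
  f-e → 1
  9-f → a (borrow)
  5-d-1 → 7 (borrow)
  e-1-1 → c
  9-f → a (borrow)
  2-2-1 → f (borrow)
  7-1-1 → 5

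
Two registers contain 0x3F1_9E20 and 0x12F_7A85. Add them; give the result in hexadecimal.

0x52118A5

Add column by column in base 16, right to left:
  0+5 = 5
  2+8 = A
  E+A = 8 carry 1
  9+7+1 = 1 carry 1
  1+F+1 = 1 carry 1
  F+2+1 = 2 carry 1
  3+1+1 = 5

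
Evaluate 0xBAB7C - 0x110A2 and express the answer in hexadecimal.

Subtract column by column in base 16:
  C-2 → A
  7-A → D (borrow)
  B-0-1 → A
  A-1 → 9
  B-1 → A

0xA9ADA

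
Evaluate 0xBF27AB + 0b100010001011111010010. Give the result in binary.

0b110100000011111101111101

0xBF27AB = 0b101111110010011110101011 in binary.
Add column by column in base 2, right to left:
  1+0 = 1
  1+1 = 0 carry 1
  0+0+1 = 1
  1+0 = 1
  0+1 = 1
  1+0 = 1
  0+1 = 1
  1+1 = 0 carry 1
  1+1+1 = 1 carry 1
  1+1+1 = 1 carry 1
  1+1+1 = 1 carry 1
  0+0+1 = 1
  0+1 = 1
  1+0 = 1
  0+0 = 0
  0+0 = 0
  1+1 = 0 carry 1
  1+0+1 = 0 carry 1
  1+0+1 = 0 carry 1
  1+0+1 = 0 carry 1
  1+1+1 = 1 carry 1
  1+0+1 = 0 carry 1
  0+0+1 = 1
  1+0 = 1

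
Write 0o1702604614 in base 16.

0xF0B098C

Each octal digit is 3 bits: 1=001 7=111 0=000 2=010 6=110 0=000 4=100 6=110 1=001 4=100.
Group the bits into nibbles: 1111 0000 1011 0000 1001 1000 1100 → F0B098C.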